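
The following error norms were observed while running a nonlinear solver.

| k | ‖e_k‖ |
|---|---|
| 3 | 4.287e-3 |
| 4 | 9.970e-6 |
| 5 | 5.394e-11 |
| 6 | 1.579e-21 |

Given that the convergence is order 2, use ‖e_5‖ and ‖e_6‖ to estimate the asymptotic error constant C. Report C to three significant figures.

0.543

C ≈ ‖e_6‖ / ‖e_5‖^2
  = 1.579e-21 / (5.394e-11)^2
  = 1.579e-21 / 2.90952e-21 ≈ 0.5427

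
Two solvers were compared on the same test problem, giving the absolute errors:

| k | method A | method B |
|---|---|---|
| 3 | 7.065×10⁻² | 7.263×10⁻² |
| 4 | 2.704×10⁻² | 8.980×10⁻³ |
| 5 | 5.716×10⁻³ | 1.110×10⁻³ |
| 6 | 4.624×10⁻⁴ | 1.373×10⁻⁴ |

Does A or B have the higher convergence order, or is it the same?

Method A: p ≈ ln(4.624×10⁻⁴/5.716×10⁻³)/ln(5.716×10⁻³/2.704×10⁻²) ≈ 1.62.
Method B: p ≈ ln(1.373×10⁻⁴/1.110×10⁻³)/ln(1.110×10⁻³/8.980×10⁻³) ≈ 1.00.
Method A has the higher order (≈1.6 vs ≈1.0).

A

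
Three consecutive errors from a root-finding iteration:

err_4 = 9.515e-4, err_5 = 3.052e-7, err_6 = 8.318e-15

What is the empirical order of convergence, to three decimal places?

2.165

p ≈ ln(err_6/err_5) / ln(err_5/err_4)
  = ln(8.318e-15/3.052e-7) / ln(3.052e-7/9.515e-4)
  = ln(2.72543e-08) / ln(0.000320757)
  = -17.418055 / -8.044827 ≈ 2.165125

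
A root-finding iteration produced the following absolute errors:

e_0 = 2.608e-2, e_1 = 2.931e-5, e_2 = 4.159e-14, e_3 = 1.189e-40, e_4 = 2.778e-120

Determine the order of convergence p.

3

Consecutive ratios: e_4/e_3 = 2.778e-120/1.189e-40 = 2.33642e-80, e_3/e_2 = 1.189e-40/4.159e-14 = 2.85886e-27.
p ≈ ln(2.33642e-80)/ln(2.85886e-27) = -183.3582/-61.1194 ≈ 3.00.
So the convergence is cubic (order 3).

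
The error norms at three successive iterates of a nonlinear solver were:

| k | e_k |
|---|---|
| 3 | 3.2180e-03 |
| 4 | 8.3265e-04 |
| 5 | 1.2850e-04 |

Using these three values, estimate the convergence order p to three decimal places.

p ≈ ln(e_5/e_4) / ln(e_4/e_3)
  = ln(1.2850e-04/8.3265e-04) / ln(8.3265e-04/3.2180e-03)
  = ln(0.154327) / ln(0.258748)
  = -1.868682 / -1.351901 ≈ 1.382262

1.382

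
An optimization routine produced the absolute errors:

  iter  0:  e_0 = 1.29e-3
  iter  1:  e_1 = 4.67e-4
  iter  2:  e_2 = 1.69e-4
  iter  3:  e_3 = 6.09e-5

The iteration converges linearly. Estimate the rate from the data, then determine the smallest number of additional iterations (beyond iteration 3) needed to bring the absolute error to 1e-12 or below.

18

Rate ρ ≈ e_3/e_2 = 6.09e-5/1.69e-4 = 0.3604.
After j more steps, e_{3+j} ≈ 6.09e-5·ρ^j; need ρ^j ≤ 1e-12/6.09e-5 = 1.64204e-08.
j ≥ ln(1.64204e-08)/ln(0.3604) = -17.9247/-1.02054 = 17.564.
So 18 more iterations are needed.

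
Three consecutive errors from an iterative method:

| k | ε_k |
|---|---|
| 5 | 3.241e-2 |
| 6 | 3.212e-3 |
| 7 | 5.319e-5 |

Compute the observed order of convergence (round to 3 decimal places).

1.774

p ≈ ln(ε_7/ε_6) / ln(ε_6/ε_5)
  = ln(5.319e-5/3.212e-3) / ln(3.212e-3/3.241e-2)
  = ln(0.0165598) / ln(0.0991052)
  = -4.100777 / -2.311573 ≈ 1.774020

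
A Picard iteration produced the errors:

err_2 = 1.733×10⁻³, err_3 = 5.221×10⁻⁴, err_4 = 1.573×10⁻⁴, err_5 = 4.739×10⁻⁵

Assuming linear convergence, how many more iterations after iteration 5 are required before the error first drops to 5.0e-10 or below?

Rate ρ ≈ err_5/err_4 = 4.739×10⁻⁵/1.573×10⁻⁴ = 0.3013.
After j more steps, err_{5+j} ≈ 4.739×10⁻⁵·ρ^j; need ρ^j ≤ 5.0e-10/4.739×10⁻⁵ = 1.05507e-05.
j ≥ ln(1.05507e-05)/ln(0.3013) = -11.4593/-1.19965 = 9.552.
So 10 more iterations are needed.

10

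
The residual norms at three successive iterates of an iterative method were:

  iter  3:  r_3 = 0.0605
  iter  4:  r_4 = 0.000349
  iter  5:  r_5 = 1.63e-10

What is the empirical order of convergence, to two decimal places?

2.83

p ≈ ln(r_5/r_4) / ln(r_4/r_3)
  = ln(1.63e-10/0.000349) / ln(0.000349/0.0605)
  = ln(4.67049e-07) / ln(0.0057686)
  = -14.57683 / -5.15533 ≈ 2.82753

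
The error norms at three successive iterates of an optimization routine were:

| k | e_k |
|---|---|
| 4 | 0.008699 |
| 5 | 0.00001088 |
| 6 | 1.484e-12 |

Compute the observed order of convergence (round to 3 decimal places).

2.365

p ≈ ln(e_6/e_5) / ln(e_5/e_4)
  = ln(1.484e-12/0.00001088) / ln(0.00001088/0.008699)
  = ln(1.36397e-07) / ln(0.00125072)
  = -15.807696 / -6.684036 ≈ 2.364993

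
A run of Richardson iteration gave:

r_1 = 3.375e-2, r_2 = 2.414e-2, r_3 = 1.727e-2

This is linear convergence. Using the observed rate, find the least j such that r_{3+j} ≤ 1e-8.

43

Rate ρ ≈ r_3/r_2 = 1.727e-2/2.414e-2 = 0.7154.
After j more steps, r_{3+j} ≈ 1.727e-2·ρ^j; need ρ^j ≤ 1e-8/1.727e-2 = 5.79039e-07.
j ≥ ln(5.79039e-07)/ln(0.7154) = -14.3619/-0.33491 = 42.883.
So 43 more iterations are needed.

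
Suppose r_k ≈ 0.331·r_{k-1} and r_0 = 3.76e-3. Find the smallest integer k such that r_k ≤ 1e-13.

23

After k steps, r_k ≈ 3.76e-3·0.331^k.
Need 0.331^k ≤ 1e-13/3.76e-3 = 2.65957e-11.
k ≥ ln(2.65957e-11)/ln(0.331) = -24.3503/-1.10564 = 22.024.
Smallest integer k = 23.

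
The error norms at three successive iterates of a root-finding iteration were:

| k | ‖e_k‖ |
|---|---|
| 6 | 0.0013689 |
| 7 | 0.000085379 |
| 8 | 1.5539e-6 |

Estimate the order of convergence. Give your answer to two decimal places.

1.44

p ≈ ln(‖e_8‖/‖e_7‖) / ln(‖e_7‖/‖e_6‖)
  = ln(1.5539e-6/0.000085379) / ln(0.000085379/0.0013689)
  = ln(0.0182) / ln(0.0623705)
  = -4.00633 / -2.77466 ≈ 1.44390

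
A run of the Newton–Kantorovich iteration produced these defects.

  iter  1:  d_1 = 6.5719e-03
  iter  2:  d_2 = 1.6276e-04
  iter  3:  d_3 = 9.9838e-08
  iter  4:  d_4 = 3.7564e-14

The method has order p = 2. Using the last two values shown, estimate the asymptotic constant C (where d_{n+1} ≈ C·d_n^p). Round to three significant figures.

3.77

C ≈ d_4 / d_3^2
  = 3.7564e-14 / (9.9838e-08)^2
  = 3.7564e-14 / 9.96763e-15 ≈ 3.7686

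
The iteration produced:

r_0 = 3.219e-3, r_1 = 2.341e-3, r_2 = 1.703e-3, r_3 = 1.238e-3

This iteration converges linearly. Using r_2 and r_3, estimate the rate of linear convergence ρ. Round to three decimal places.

0.727

ρ ≈ r_3/r_2 = 1.238e-3/1.703e-3 = 0.72695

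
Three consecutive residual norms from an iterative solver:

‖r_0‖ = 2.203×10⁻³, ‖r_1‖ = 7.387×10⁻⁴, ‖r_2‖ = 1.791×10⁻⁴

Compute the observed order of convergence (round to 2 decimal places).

p ≈ ln(‖r_2‖/‖r_1‖) / ln(‖r_1‖/‖r_0‖)
  = ln(1.791×10⁻⁴/7.387×10⁻⁴) / ln(7.387×10⁻⁴/2.203×10⁻³)
  = ln(0.242453) / ln(0.335315)
  = -1.41695 / -1.09268 ≈ 1.29677

1.30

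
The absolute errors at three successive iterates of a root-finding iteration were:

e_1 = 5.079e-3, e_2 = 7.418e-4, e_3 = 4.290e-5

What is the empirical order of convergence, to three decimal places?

1.482

p ≈ ln(e_3/e_2) / ln(e_2/e_1)
  = ln(4.290e-5/7.418e-4) / ln(7.418e-4/5.079e-3)
  = ln(0.0578323) / ln(0.146052)
  = -2.850208 / -1.923793 ≈ 1.481556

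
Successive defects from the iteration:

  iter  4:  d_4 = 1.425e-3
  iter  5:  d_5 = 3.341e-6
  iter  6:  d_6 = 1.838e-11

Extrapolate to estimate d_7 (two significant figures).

5.6e-22

First estimate the order: p ≈ ln(d_6/d_5) / ln(d_5/d_4) = ln(1.838e-11/3.341e-6)/ln(3.341e-6/1.425e-3) = ln(5.50135e-06)/ln(0.00234456) ≈ 1.9999.
Then d_7 ≈ d_6·(d_6/d_5)^p = 1.838e-11·(5.50135e-06)^1.9999 = 1.838e-11·3.03015e-11 ≈ 5.569e-22.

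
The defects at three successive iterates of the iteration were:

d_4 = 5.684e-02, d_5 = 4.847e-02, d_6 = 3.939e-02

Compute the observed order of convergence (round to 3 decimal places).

p ≈ ln(d_6/d_5) / ln(d_5/d_4)
  = ln(3.939e-02/4.847e-02) / ln(4.847e-02/5.684e-02)
  = ln(0.812668) / ln(0.852745)
  = -0.207433 / -0.159295 ≈ 1.302194

1.302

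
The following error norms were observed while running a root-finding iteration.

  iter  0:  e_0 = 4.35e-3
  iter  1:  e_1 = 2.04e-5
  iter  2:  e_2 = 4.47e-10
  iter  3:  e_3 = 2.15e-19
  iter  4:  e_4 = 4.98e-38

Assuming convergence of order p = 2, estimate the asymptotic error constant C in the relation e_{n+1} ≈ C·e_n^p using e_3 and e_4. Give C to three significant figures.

C ≈ e_4 / e_3^2
  = 4.98e-38 / (2.15e-19)^2
  = 4.98e-38 / 4.6225e-38 ≈ 1.0773

1.08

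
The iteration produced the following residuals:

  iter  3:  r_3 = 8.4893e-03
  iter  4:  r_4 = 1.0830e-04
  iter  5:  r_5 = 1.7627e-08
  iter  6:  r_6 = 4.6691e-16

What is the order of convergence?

Consecutive ratios: r_6/r_5 = 4.6691e-16/1.7627e-08 = 2.64883e-08, r_5/r_4 = 1.7627e-08/1.0830e-04 = 0.000162761.
p ≈ ln(2.64883e-08)/ln(0.000162761) = -17.4466/-8.7232 ≈ 2.00.
So the convergence is quadratic (order 2).

2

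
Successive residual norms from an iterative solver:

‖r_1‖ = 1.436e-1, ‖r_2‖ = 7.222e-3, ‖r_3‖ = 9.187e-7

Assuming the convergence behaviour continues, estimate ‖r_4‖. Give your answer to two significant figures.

1.9e-18

First estimate the order: p ≈ ln(‖r_3‖/‖r_2‖) / ln(‖r_2‖/‖r_1‖) = ln(9.187e-7/7.222e-3)/ln(7.222e-3/1.436e-1) = ln(0.000127209)/ln(0.0502925) ≈ 3.0000.
Then ‖r_4‖ ≈ ‖r_3‖·(‖r_3‖/‖r_2‖)^p = 9.187e-7·(0.000127209)^3.0000 = 9.187e-7·2.05851e-12 ≈ 1.891e-18.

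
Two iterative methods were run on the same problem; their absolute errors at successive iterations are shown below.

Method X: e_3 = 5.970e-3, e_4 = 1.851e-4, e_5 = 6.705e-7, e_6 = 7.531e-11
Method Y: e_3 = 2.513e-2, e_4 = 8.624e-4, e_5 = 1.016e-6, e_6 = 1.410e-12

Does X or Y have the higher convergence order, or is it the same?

Method X: p ≈ ln(7.531e-11/6.705e-7)/ln(6.705e-7/1.851e-4) ≈ 1.62.
Method Y: p ≈ ln(1.410e-12/1.016e-6)/ln(1.016e-6/8.624e-4) ≈ 2.00.
Method Y has the higher order (≈2.0 vs ≈1.6).

Y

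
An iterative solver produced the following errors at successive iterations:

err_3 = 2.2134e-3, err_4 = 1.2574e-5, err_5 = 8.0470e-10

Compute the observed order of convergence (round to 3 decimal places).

p ≈ ln(err_5/err_4) / ln(err_4/err_3)
  = ln(8.0470e-10/1.2574e-5) / ln(1.2574e-5/2.2134e-3)
  = ln(6.39971e-05) / ln(0.00568085)
  = -9.656673 / -5.170654 ≈ 1.867592

1.868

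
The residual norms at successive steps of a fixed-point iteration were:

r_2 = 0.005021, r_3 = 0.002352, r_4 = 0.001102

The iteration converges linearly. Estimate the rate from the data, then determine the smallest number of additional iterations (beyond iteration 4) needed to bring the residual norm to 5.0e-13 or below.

Rate ρ ≈ r_4/r_3 = 0.001102/0.002352 = 0.4685.
After j more steps, r_{4+j} ≈ 0.001102·ρ^j; need ρ^j ≤ 5.0e-13/0.001102 = 4.53721e-10.
j ≥ ln(4.53721e-10)/ln(0.4685) = -21.5135/-0.75822 = 28.374.
So 29 more iterations are needed.

29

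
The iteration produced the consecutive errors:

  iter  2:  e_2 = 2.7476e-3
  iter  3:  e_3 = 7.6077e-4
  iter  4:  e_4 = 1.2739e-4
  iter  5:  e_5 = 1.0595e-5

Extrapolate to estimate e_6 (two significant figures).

3.3e-7

First estimate the order: p ≈ ln(e_5/e_4) / ln(e_4/e_3) = ln(1.0595e-5/1.2739e-4)/ln(1.2739e-4/7.6077e-4) = ln(0.0831698)/ln(0.167449) ≈ 1.3916.
Then e_6 ≈ e_5·(e_5/e_4)^p = 1.0595e-5·(0.0831698)^1.3916 = 1.0595e-5·0.0314068 ≈ 3.328e-07.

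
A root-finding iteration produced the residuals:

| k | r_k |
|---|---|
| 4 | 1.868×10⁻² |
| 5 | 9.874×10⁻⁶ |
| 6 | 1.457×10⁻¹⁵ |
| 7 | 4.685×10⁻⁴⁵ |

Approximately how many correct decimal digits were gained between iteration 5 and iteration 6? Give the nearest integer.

10

Digits gained ≈ log₁₀(r_5/r_6) = log₁₀(9.874×10⁻⁶/1.457×10⁻¹⁵) = log₁₀(6.77694e+09) ≈ 9.831.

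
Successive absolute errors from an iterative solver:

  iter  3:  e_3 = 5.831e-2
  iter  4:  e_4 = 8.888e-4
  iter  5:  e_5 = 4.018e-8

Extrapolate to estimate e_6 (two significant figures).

1.6e-18

First estimate the order: p ≈ ln(e_5/e_4) / ln(e_4/e_3) = ln(4.018e-8/8.888e-4)/ln(8.888e-4/5.831e-2) = ln(4.5207e-05)/ln(0.0152427) ≈ 2.3913.
Then e_6 ≈ e_5·(e_5/e_4)^p = 4.018e-8·(4.5207e-05)^2.3913 = 4.018e-8·4.07656e-11 ≈ 1.638e-18.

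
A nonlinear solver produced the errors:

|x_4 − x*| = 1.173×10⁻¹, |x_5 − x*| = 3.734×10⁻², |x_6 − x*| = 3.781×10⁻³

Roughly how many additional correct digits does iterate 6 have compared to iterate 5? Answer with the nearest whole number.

Digits gained ≈ log₁₀(|x_5 − x*|/|x_6 − x*|) = log₁₀(3.734×10⁻²/3.781×10⁻³) = log₁₀(9.87569) ≈ 0.995.

1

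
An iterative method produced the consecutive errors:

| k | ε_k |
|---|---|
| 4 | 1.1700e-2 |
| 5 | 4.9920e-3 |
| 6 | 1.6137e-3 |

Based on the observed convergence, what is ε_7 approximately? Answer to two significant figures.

3.6e-4

First estimate the order: p ≈ ln(ε_6/ε_5) / ln(ε_5/ε_4) = ln(1.6137e-3/4.9920e-3)/ln(4.9920e-3/1.1700e-2) = ln(0.323257)/ln(0.426667) ≈ 1.3259.
Then ε_7 ≈ ε_6·(ε_6/ε_5)^p = 1.6137e-3·(0.323257)^1.3259 = 1.6137e-3·0.223722 ≈ 0.000361.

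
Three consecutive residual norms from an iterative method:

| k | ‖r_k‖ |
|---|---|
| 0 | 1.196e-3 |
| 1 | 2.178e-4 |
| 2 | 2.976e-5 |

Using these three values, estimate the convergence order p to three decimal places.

1.169

p ≈ ln(‖r_2‖/‖r_1‖) / ln(‖r_1‖/‖r_0‖)
  = ln(2.976e-5/2.178e-4) / ln(2.178e-4/1.196e-3)
  = ln(0.136639) / ln(0.182107)
  = -1.990413 / -1.703161 ≈ 1.168658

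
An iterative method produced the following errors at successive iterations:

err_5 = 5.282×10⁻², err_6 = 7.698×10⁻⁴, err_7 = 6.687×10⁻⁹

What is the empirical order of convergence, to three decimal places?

2.756

p ≈ ln(err_7/err_6) / ln(err_6/err_5)
  = ln(6.687×10⁻⁹/7.698×10⁻⁴) / ln(7.698×10⁻⁴/5.282×10⁻²)
  = ln(8.68667e-06) / ln(0.014574)
  = -11.653721 / -4.228516 ≈ 2.755984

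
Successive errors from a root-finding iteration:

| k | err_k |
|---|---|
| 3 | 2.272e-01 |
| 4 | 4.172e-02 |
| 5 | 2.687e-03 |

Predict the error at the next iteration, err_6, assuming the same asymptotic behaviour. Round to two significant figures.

3.2e-5

First estimate the order: p ≈ ln(err_5/err_4) / ln(err_4/err_3) = ln(2.687e-03/4.172e-02)/ln(4.172e-02/2.272e-01) = ln(0.0644056)/ln(0.183627) ≈ 1.6182.
Then err_6 ≈ err_5·(err_5/err_4)^p = 2.687e-03·(0.0644056)^1.6182 = 2.687e-03·0.0118195 ≈ 3.176e-05.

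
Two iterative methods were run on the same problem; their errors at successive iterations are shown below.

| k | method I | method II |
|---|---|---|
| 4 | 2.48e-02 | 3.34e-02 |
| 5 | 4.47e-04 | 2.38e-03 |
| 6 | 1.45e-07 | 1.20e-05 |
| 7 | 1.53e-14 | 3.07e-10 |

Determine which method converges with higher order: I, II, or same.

Method I: p ≈ ln(1.53e-14/1.45e-07)/ln(1.45e-07/4.47e-04) ≈ 2.00.
Method II: p ≈ ln(3.07e-10/1.20e-05)/ln(1.20e-05/2.38e-03) ≈ 2.00.
Both orders ≈ 2.0 — effectively the same.

same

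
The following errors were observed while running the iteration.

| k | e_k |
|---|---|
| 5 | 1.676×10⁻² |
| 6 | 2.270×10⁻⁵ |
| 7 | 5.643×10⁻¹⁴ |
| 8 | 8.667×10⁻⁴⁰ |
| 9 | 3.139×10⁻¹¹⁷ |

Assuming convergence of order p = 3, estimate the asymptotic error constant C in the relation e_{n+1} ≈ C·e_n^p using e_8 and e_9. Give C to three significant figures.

4.82

C ≈ e_9 / e_8^3
  = 3.139×10⁻¹¹⁷ / (8.667×10⁻⁴⁰)^3
  = 3.139×10⁻¹¹⁷ / 6.51038e-118 ≈ 4.8215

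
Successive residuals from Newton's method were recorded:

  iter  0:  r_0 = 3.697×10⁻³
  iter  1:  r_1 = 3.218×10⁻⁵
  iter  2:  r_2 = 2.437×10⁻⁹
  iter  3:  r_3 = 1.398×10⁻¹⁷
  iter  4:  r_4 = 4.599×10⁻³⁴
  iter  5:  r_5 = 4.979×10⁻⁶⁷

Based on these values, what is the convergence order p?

Consecutive ratios: r_5/r_4 = 4.979×10⁻⁶⁷/4.599×10⁻³⁴ = 1.08263e-33, r_4/r_3 = 4.599×10⁻³⁴/1.398×10⁻¹⁷ = 3.2897e-17.
p ≈ ln(1.08263e-33)/ln(3.2897e-17) = -75.9059/-37.9532 ≈ 2.00.
So the convergence is quadratic (order 2).

2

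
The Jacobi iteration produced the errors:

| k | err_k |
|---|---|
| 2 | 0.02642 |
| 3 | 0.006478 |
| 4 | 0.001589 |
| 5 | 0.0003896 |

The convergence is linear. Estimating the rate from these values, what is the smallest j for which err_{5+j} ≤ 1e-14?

Rate ρ ≈ err_5/err_4 = 0.0003896/0.001589 = 0.2452.
After j more steps, err_{5+j} ≈ 0.0003896·ρ^j; need ρ^j ≤ 1e-14/0.0003896 = 2.56674e-11.
j ≥ ln(2.56674e-11)/ln(0.2452) = -24.3858/-1.40568 = 17.348.
So 18 more iterations are needed.

18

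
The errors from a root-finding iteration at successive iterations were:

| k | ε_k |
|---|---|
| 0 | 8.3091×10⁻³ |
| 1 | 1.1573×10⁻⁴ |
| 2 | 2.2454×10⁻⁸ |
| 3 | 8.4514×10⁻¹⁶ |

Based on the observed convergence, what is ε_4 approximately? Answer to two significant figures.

First estimate the order: p ≈ ln(ε_3/ε_2) / ln(ε_2/ε_1) = ln(8.4514×10⁻¹⁶/2.2454×10⁻⁸)/ln(2.2454×10⁻⁸/1.1573×10⁻⁴) = ln(3.76387e-08)/ln(0.000194021) ≈ 2.0000.
Then ε_4 ≈ ε_3·(ε_3/ε_2)^p = 8.4514×10⁻¹⁶·(3.76387e-08)^2.0000 = 8.4514×10⁻¹⁶·1.41667e-15 ≈ 1.197e-30.

1.2e-30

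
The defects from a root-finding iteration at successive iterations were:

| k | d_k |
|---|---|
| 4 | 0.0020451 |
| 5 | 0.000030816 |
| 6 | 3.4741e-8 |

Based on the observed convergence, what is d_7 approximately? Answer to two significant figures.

First estimate the order: p ≈ ln(d_6/d_5) / ln(d_5/d_4) = ln(3.4741e-8/0.000030816)/ln(0.000030816/0.0020451) = ln(0.00112737)/ln(0.0150682) ≈ 1.6180.
Then d_7 ≈ d_6·(d_6/d_5)^p = 3.4741e-8·(0.00112737)^1.6180 = 3.4741e-8·1.6992e-05 ≈ 5.903e-13.

5.9e-13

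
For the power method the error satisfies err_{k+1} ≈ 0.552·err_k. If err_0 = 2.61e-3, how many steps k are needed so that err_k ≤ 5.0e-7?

After k steps, err_k ≈ 2.61e-3·0.552^k.
Need 0.552^k ≤ 5.0e-7/2.61e-3 = 0.000191571.
k ≥ ln(0.000191571)/ln(0.552) = -8.5603/-0.59421 = 14.406.
Smallest integer k = 15.

15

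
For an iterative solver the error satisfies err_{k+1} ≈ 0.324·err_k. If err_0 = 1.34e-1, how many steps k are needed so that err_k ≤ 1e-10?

19

After k steps, err_k ≈ 1.34e-1·0.324^k.
Need 0.324^k ≤ 1e-10/1.34e-1 = 7.46269e-10.
k ≥ ln(7.46269e-10)/ln(0.324) = -21.0159/-1.12701 = 18.647.
Smallest integer k = 19.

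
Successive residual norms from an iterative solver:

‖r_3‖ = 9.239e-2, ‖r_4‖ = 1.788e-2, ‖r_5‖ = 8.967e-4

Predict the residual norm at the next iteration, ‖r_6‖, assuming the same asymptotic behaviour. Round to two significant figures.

First estimate the order: p ≈ ln(‖r_5‖/‖r_4‖) / ln(‖r_4‖/‖r_3‖) = ln(8.967e-4/1.788e-2)/ln(1.788e-2/9.239e-2) = ln(0.050151)/ln(0.193527) ≈ 1.8222.
Then ‖r_6‖ ≈ ‖r_5‖·(‖r_5‖/‖r_4‖)^p = 8.967e-4·(0.050151)^1.8222 = 8.967e-4·0.00428203 ≈ 3.84e-06.

3.8e-6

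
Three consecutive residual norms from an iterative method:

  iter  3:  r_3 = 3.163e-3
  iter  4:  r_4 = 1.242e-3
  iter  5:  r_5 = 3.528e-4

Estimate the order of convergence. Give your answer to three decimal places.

1.346

p ≈ ln(r_5/r_4) / ln(r_4/r_3)
  = ln(3.528e-4/1.242e-3) / ln(1.242e-3/3.163e-3)
  = ln(0.284058) / ln(0.392665)
  = -1.258577 / -0.934798 ≈ 1.346363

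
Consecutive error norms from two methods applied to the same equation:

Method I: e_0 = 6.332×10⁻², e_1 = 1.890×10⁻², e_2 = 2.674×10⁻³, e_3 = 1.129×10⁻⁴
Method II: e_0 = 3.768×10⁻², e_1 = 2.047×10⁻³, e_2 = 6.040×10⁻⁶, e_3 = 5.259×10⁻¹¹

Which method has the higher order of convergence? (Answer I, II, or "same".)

II

Method I: p ≈ ln(1.129×10⁻⁴/2.674×10⁻³)/ln(2.674×10⁻³/1.890×10⁻²) ≈ 1.62.
Method II: p ≈ ln(5.259×10⁻¹¹/6.040×10⁻⁶)/ln(6.040×10⁻⁶/2.047×10⁻³) ≈ 2.00.
Method II has the higher order (≈2.0 vs ≈1.6).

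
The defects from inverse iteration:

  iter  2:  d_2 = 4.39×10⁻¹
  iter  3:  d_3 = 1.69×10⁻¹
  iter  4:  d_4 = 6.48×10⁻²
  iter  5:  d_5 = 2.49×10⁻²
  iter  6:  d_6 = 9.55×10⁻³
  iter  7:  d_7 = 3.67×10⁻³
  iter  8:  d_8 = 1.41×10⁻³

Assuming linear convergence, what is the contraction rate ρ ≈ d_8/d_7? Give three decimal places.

ρ ≈ d_8/d_7 = 1.41×10⁻³/3.67×10⁻³ = 0.38420

0.384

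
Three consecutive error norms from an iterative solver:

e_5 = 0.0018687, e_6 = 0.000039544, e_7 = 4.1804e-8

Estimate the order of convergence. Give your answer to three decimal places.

p ≈ ln(e_7/e_6) / ln(e_6/e_5)
  = ln(4.1804e-8/0.000039544) / ln(0.000039544/0.0018687)
  = ln(0.00105715) / ln(0.0211612)
  = -6.852179 / -3.855586 ≈ 1.777208

1.777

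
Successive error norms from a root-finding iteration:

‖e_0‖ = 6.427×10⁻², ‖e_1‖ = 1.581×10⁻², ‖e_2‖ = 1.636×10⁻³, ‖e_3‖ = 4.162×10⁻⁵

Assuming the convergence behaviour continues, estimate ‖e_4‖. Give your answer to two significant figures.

First estimate the order: p ≈ ln(‖e_3‖/‖e_2‖) / ln(‖e_2‖/‖e_1‖) = ln(4.162×10⁻⁵/1.636×10⁻³)/ln(1.636×10⁻³/1.581×10⁻²) = ln(0.0254401)/ln(0.103479) ≈ 1.6185.
Then ‖e_4‖ ≈ ‖e_3‖·(‖e_3‖/‖e_2‖)^p = 4.162×10⁻⁵·(0.0254401)^1.6185 = 4.162×10⁻⁵·0.00262623 ≈ 1.093e-07.

1.1e-7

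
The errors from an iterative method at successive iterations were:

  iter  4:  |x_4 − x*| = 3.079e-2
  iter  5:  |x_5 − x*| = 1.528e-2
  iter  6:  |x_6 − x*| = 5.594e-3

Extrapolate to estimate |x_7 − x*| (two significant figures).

1.3e-3

First estimate the order: p ≈ ln(|x_6 − x*|/|x_5 − x*|) / ln(|x_5 − x*|/|x_4 − x*|) = ln(5.594e-3/1.528e-2)/ln(1.528e-2/3.079e-2) = ln(0.366099)/ln(0.496265) ≈ 1.4342.
Then |x_7 − x*| ≈ |x_6 − x*|·(|x_6 − x*|/|x_5 − x*|)^p = 5.594e-3·(0.366099)^1.4342 = 5.594e-3·0.236654 ≈ 0.001324.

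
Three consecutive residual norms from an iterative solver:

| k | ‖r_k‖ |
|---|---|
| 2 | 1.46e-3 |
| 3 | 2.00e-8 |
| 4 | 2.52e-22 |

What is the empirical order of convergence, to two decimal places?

2.86

p ≈ ln(‖r_4‖/‖r_3‖) / ln(‖r_3‖/‖r_2‖)
  = ln(2.52e-22/2.00e-8) / ln(2.00e-8/1.46e-3)
  = ln(1.26e-14) / ln(1.36986e-05)
  = -32.00508 / -11.19822 ≈ 2.85805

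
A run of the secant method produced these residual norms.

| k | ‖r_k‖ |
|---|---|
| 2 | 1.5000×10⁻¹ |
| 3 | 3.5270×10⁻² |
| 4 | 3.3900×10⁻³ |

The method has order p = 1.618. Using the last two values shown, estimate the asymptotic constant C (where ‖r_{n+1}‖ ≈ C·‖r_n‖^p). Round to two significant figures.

C ≈ ‖r_4‖ / ‖r_3‖^1.618
  = 3.3900×10⁻³ / (3.5270×10⁻²)^1.618
  = 3.3900×10⁻³ / 0.00446377 ≈ 0.75945

0.76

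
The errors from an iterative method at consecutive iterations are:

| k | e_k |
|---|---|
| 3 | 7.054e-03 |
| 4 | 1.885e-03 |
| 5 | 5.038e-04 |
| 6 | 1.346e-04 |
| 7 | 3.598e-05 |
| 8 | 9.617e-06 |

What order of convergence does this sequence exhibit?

Consecutive ratios: e_8/e_7 = 9.617e-06/3.598e-05 = 0.267287, e_7/e_6 = 3.598e-05/1.346e-04 = 0.267311.
p ≈ ln(0.267287)/ln(0.267311) = -1.3194/-1.3193 ≈ 1.00.
So the convergence is linear (order 1).

1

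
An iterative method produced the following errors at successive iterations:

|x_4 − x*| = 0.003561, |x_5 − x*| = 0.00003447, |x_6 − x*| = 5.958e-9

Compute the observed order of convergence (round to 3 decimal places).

1.868

p ≈ ln(|x_6 − x*|/|x_5 − x*|) / ln(|x_5 − x*|/|x_4 − x*|)
  = ln(5.958e-9/0.00003447) / ln(0.00003447/0.003561)
  = ln(0.000172846) / ln(0.00967987)
  = -8.663110 / -4.637707 ≈ 1.867973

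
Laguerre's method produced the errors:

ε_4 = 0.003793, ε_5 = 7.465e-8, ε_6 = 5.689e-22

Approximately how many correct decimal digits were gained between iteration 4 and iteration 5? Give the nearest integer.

Digits gained ≈ log₁₀(ε_4/ε_5) = log₁₀(0.003793/7.465e-8) = log₁₀(50810.4) ≈ 4.706.

5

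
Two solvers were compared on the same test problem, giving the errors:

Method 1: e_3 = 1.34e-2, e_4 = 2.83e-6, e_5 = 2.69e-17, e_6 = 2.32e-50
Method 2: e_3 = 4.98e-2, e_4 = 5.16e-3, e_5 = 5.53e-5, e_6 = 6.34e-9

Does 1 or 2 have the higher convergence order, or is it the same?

Method 1: p ≈ ln(2.32e-50/2.69e-17)/ln(2.69e-17/2.83e-6) ≈ 3.00.
Method 2: p ≈ ln(6.34e-9/5.53e-5)/ln(5.53e-5/5.16e-3) ≈ 2.00.
Method 1 has the higher order (≈3.0 vs ≈2.0).

1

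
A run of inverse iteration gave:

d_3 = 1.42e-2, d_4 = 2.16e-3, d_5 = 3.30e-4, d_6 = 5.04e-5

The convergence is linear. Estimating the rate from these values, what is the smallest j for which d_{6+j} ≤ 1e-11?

9

Rate ρ ≈ d_6/d_5 = 5.04e-5/3.30e-4 = 0.1527.
After j more steps, d_{6+j} ≈ 5.04e-5·ρ^j; need ρ^j ≤ 1e-11/5.04e-5 = 1.98413e-07.
j ≥ ln(1.98413e-07)/ln(0.1527) = -15.4329/-1.87928 = 8.212.
So 9 more iterations are needed.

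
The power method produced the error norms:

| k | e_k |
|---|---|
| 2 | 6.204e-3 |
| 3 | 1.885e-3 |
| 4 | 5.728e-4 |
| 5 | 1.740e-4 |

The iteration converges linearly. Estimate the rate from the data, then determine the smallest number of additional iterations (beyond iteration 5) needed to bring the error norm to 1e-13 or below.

Rate ρ ≈ e_5/e_4 = 1.740e-4/5.728e-4 = 0.3038.
After j more steps, e_{5+j} ≈ 1.740e-4·ρ^j; need ρ^j ≤ 1e-13/1.740e-4 = 5.74713e-10.
j ≥ ln(5.74713e-10)/ln(0.3038) = -21.2772/-1.19139 = 17.859.
So 18 more iterations are needed.

18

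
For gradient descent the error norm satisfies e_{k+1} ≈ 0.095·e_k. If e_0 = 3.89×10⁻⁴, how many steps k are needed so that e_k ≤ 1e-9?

6

After k steps, e_k ≈ 3.89×10⁻⁴·0.095^k.
Need 0.095^k ≤ 1e-9/3.89×10⁻⁴ = 2.57069e-06.
k ≥ ln(2.57069e-06)/ln(0.095) = -12.8713/-2.35388 = 5.468.
Smallest integer k = 6.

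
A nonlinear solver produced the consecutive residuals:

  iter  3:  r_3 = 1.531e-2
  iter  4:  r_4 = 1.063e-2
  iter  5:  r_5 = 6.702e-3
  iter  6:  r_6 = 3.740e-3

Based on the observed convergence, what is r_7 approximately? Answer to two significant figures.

First estimate the order: p ≈ ln(r_6/r_5) / ln(r_5/r_4) = ln(3.740e-3/6.702e-3)/ln(6.702e-3/1.063e-2) = ln(0.558042)/ln(0.63048) ≈ 1.2646.
Then r_7 ≈ r_6·(r_6/r_5)^p = 3.740e-3·(0.558042)^1.2646 = 3.740e-3·0.478228 ≈ 0.001789.

1.8e-3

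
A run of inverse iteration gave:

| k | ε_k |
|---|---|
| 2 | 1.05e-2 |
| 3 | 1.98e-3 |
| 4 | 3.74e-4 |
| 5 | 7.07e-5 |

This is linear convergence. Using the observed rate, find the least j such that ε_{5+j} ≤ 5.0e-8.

Rate ρ ≈ ε_5/ε_4 = 7.07e-5/3.74e-4 = 0.1890.
After j more steps, ε_{5+j} ≈ 7.07e-5·ρ^j; need ρ^j ≤ 5.0e-8/7.07e-5 = 0.000707214.
j ≥ ln(0.000707214)/ln(0.1890) = -7.2542/-1.66601 = 4.354.
So 5 more iterations are needed.

5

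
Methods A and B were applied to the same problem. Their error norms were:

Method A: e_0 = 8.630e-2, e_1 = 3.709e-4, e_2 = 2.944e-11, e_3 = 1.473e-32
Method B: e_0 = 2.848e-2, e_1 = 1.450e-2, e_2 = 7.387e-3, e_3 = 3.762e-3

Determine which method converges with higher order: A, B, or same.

A

Method A: p ≈ ln(1.473e-32/2.944e-11)/ln(2.944e-11/3.709e-4) ≈ 3.00.
Method B: p ≈ ln(3.762e-3/7.387e-3)/ln(7.387e-3/1.450e-2) ≈ 1.00.
Method A has the higher order (≈3.0 vs ≈1.0).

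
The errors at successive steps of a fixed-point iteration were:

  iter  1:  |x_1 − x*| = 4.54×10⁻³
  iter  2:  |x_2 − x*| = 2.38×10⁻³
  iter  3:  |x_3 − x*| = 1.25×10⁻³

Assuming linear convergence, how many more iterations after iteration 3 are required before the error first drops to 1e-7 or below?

Rate ρ ≈ |x_3 − x*|/|x_2 − x*| = 1.25×10⁻³/2.38×10⁻³ = 0.5252.
After j more steps, |x_{3+j} − x*| ≈ 1.25×10⁻³·ρ^j; need ρ^j ≤ 1e-7/1.25×10⁻³ = 8e-05.
j ≥ ln(8e-05)/ln(0.5252) = -9.4335/-0.64398 = 14.649.
So 15 more iterations are needed.

15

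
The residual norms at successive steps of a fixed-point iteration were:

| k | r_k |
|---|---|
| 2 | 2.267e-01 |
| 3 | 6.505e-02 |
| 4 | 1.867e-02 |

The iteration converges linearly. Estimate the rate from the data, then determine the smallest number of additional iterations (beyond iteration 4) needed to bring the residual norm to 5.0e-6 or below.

Rate ρ ≈ r_4/r_3 = 1.867e-02/6.505e-02 = 0.2870.
After j more steps, r_{4+j} ≈ 1.867e-02·ρ^j; need ρ^j ≤ 5.0e-6/1.867e-02 = 0.000267809.
j ≥ ln(0.000267809)/ln(0.2870) = -8.2252/-1.24827 = 6.589.
So 7 more iterations are needed.

7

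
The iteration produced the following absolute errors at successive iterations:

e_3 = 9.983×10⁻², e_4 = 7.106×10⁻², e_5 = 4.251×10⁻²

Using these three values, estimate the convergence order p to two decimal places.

1.51

p ≈ ln(e_5/e_4) / ln(e_4/e_3)
  = ln(4.251×10⁻²/7.106×10⁻²) / ln(7.106×10⁻²/9.983×10⁻²)
  = ln(0.598227) / ln(0.71181)
  = -0.51378 / -0.33994 ≈ 1.51138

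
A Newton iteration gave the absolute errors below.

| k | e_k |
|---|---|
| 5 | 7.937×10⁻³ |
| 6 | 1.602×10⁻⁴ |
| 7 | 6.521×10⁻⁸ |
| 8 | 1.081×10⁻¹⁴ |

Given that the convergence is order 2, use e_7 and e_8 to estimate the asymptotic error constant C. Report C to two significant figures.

2.5

C ≈ e_8 / e_7^2
  = 1.081×10⁻¹⁴ / (6.521×10⁻⁸)^2
  = 1.081×10⁻¹⁴ / 4.25234e-15 ≈ 2.5421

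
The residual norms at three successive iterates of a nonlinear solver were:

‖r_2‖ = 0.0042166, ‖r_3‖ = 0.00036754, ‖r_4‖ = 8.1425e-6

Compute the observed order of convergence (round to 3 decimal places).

p ≈ ln(‖r_4‖/‖r_3‖) / ln(‖r_3‖/‖r_2‖)
  = ln(8.1425e-6/0.00036754) / ln(0.00036754/0.0042166)
  = ln(0.0221541) / ln(0.087165)
  = -3.809733 / -2.439952 ≈ 1.561397

1.561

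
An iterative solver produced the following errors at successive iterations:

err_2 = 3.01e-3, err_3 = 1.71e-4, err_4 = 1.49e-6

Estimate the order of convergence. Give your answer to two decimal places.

p ≈ ln(err_4/err_3) / ln(err_3/err_2)
  = ln(1.49e-6/1.71e-4) / ln(1.71e-4/3.01e-3)
  = ln(0.00871345) / ln(0.0568106)
  = -4.74289 / -2.86803 ≈ 1.65371

1.65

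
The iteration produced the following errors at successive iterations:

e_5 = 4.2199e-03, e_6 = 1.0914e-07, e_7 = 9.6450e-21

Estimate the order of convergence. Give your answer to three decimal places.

2.846

p ≈ ln(e_7/e_6) / ln(e_6/e_5)
  = ln(9.6450e-21/1.0914e-07) / ln(1.0914e-07/4.2199e-03)
  = ln(8.83727e-14) / ln(2.58632e-05)
  = -30.057213 / -10.562689 ≈ 2.845602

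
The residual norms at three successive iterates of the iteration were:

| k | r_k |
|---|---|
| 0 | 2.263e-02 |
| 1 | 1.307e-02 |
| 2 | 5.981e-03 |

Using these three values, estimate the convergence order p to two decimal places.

p ≈ ln(r_2/r_1) / ln(r_1/r_0)
  = ln(5.981e-03/1.307e-02) / ln(1.307e-02/2.263e-02)
  = ln(0.457613) / ln(0.577552)
  = -0.78173 / -0.54896 ≈ 1.42402

1.42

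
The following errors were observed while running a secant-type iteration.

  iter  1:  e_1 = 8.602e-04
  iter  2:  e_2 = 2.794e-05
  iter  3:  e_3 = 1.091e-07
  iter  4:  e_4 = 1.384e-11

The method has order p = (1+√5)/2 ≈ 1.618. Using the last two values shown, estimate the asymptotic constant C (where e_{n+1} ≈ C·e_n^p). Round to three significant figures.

C ≈ e_4 / e_3^1.618
  = 1.384e-11 / (1.091e-07)^1.618
  = 1.384e-11 / 5.43501e-12 ≈ 2.5465

2.55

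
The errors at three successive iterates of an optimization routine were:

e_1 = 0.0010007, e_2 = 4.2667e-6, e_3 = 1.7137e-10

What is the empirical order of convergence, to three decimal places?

1.855

p ≈ ln(e_3/e_2) / ln(e_2/e_1)
  = ln(1.7137e-10/4.2667e-6) / ln(4.2667e-6/0.0010007)
  = ln(4.01645e-05) / ln(0.00426372)
  = -10.122527 / -5.457613 ≈ 1.854754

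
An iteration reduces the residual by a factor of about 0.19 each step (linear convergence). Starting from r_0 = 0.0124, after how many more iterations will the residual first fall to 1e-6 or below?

After k steps, r_k ≈ 0.0124·0.19^k.
Need 0.19^k ≤ 1e-6/0.0124 = 8.06452e-05.
k ≥ ln(8.06452e-05)/ln(0.19) = -9.4255/-1.66073 = 5.676.
Smallest integer k = 6.

6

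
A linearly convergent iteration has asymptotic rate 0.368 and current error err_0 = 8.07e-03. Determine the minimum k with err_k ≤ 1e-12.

After k steps, err_k ≈ 8.07e-03·0.368^k.
Need 0.368^k ≤ 1e-12/8.07e-03 = 1.23916e-10.
k ≥ ln(1.23916e-10)/ln(0.368) = -22.8114/-0.99967 = 22.819.
Smallest integer k = 23.

23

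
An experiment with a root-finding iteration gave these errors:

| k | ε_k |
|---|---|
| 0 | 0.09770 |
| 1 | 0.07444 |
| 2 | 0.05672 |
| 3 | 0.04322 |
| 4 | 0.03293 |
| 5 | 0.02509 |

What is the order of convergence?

1

Consecutive ratios: ε_5/ε_4 = 0.02509/0.03293 = 0.761919, ε_4/ε_3 = 0.03293/0.04322 = 0.761916.
p ≈ ln(0.761919)/ln(0.761916) = -0.2719/-0.2719 ≈ 1.00.
So the convergence is linear (order 1).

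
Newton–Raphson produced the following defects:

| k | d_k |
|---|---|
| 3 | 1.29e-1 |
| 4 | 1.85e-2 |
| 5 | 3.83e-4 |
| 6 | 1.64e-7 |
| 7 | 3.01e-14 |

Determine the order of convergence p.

Consecutive ratios: d_7/d_6 = 3.01e-14/1.64e-7 = 1.83537e-07, d_6/d_5 = 1.64e-7/3.83e-4 = 0.000428198.
p ≈ ln(1.83537e-07)/ln(0.000428198) = -15.5109/-7.7559 ≈ 2.00.
So the convergence is quadratic (order 2).

2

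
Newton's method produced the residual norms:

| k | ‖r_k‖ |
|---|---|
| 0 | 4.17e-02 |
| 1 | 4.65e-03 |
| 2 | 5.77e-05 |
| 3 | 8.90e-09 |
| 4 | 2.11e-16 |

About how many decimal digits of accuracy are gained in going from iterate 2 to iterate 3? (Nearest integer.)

4

Digits gained ≈ log₁₀(‖r_2‖/‖r_3‖) = log₁₀(5.77e-05/8.90e-09) = log₁₀(6483.15) ≈ 3.812.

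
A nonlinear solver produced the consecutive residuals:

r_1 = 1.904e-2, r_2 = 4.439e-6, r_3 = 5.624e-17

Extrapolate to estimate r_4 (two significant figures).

First estimate the order: p ≈ ln(r_3/r_2) / ln(r_2/r_1) = ln(5.624e-17/4.439e-6)/ln(4.439e-6/1.904e-2) = ln(1.26695e-11)/ln(0.000233141) ≈ 3.0000.
Then r_4 ≈ r_3·(r_3/r_2)^p = 5.624e-17·(1.26695e-11)^3.0000 = 5.624e-17·2.03366e-33 ≈ 1.144e-49.

1.1e-49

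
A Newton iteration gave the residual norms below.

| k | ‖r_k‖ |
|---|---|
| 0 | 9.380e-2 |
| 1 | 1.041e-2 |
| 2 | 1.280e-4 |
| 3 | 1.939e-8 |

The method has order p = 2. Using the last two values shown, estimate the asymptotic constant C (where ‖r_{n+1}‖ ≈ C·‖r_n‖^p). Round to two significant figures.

1.2

C ≈ ‖r_3‖ / ‖r_2‖^2
  = 1.939e-8 / (1.280e-4)^2
  = 1.939e-8 / 1.6384e-08 ≈ 1.1835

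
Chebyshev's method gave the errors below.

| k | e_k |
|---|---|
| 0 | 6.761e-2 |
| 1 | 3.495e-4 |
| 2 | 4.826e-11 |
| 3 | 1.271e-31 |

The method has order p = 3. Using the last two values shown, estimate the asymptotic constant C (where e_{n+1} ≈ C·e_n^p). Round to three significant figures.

C ≈ e_3 / e_2^3
  = 1.271e-31 / (4.826e-11)^3
  = 1.271e-31 / 1.12399e-31 ≈ 1.1308

1.13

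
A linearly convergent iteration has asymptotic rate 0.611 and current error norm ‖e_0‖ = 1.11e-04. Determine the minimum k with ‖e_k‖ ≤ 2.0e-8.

After k steps, ‖e_k‖ ≈ 1.11e-04·0.611^k.
Need 0.611^k ≤ 2.0e-8/1.11e-04 = 0.00018018.
k ≥ ln(0.00018018)/ln(0.611) = -8.6216/-0.49266 = 17.500.
Smallest integer k = 18.

18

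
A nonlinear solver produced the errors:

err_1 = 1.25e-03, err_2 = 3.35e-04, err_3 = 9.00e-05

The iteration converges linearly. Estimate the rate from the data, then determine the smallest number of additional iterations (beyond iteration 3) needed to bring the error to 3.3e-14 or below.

Rate ρ ≈ err_3/err_2 = 9.00e-05/3.35e-04 = 0.2687.
After j more steps, err_{3+j} ≈ 9.00e-05·ρ^j; need ρ^j ≤ 3.3e-14/9.00e-05 = 3.66667e-10.
j ≥ ln(3.66667e-10)/ln(0.2687) = -21.7266/-1.31416 = 16.533.
So 17 more iterations are needed.

17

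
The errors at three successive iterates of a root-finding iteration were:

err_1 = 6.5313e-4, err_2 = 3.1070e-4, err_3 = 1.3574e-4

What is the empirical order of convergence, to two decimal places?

1.11

p ≈ ln(err_3/err_2) / ln(err_2/err_1)
  = ln(1.3574e-4/3.1070e-4) / ln(3.1070e-4/6.5313e-4)
  = ln(0.436884) / ln(0.475709)
  = -0.82809 / -0.74295 ≈ 1.11460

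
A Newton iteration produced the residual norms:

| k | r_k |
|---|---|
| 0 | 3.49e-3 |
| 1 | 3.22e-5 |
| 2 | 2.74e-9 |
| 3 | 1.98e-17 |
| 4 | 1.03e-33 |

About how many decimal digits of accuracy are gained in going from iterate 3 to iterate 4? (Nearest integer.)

Digits gained ≈ log₁₀(r_3/r_4) = log₁₀(1.98e-17/1.03e-33) = log₁₀(1.92233e+16) ≈ 16.284.

16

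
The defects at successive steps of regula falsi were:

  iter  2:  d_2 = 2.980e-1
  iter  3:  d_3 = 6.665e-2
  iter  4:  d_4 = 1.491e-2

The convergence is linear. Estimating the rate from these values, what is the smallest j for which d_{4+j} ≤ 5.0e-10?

12

Rate ρ ≈ d_4/d_3 = 1.491e-2/6.665e-2 = 0.2237.
After j more steps, d_{4+j} ≈ 1.491e-2·ρ^j; need ρ^j ≤ 5.0e-10/1.491e-2 = 3.35345e-08.
j ≥ ln(3.35345e-08)/ln(0.2237) = -17.2107/-1.49745 = 11.493.
So 12 more iterations are needed.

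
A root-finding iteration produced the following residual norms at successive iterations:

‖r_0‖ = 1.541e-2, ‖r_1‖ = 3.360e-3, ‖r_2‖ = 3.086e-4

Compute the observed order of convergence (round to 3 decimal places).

1.568

p ≈ ln(‖r_2‖/‖r_1‖) / ln(‖r_1‖/‖r_0‖)
  = ln(3.086e-4/3.360e-3) / ln(3.360e-3/1.541e-2)
  = ln(0.0918452) / ln(0.21804)
  = -2.387651 / -1.523077 ≈ 1.567650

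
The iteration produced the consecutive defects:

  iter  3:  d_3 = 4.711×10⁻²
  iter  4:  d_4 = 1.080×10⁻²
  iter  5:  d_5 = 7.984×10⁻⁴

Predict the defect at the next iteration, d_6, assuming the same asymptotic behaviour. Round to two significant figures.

First estimate the order: p ≈ ln(d_5/d_4) / ln(d_4/d_3) = ln(7.984×10⁻⁴/1.080×10⁻²)/ln(1.080×10⁻²/4.711×10⁻²) = ln(0.0739259)/ln(0.229251) ≈ 1.7684.
Then d_6 ≈ d_5·(d_5/d_4)^p = 7.984×10⁻⁴·(0.0739259)^1.7684 = 7.984×10⁻⁴·0.00999033 ≈ 7.976e-06.

8.0e-6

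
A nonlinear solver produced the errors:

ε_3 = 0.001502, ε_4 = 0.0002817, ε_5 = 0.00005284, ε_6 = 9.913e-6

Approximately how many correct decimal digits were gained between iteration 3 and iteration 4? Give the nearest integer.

1

Digits gained ≈ log₁₀(ε_3/ε_4) = log₁₀(0.001502/0.0002817) = log₁₀(5.33191) ≈ 0.727.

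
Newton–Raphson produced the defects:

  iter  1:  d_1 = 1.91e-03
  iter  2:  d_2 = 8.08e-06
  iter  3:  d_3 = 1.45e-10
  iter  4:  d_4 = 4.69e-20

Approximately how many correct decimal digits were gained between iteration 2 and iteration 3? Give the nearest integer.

Digits gained ≈ log₁₀(d_2/d_3) = log₁₀(8.08e-06/1.45e-10) = log₁₀(55724.1) ≈ 4.746.

5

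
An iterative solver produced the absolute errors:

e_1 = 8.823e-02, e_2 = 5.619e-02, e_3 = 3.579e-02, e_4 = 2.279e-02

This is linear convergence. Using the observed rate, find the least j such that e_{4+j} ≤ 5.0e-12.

50

Rate ρ ≈ e_4/e_3 = 2.279e-02/3.579e-02 = 0.6368.
After j more steps, e_{4+j} ≈ 2.279e-02·ρ^j; need ρ^j ≤ 5.0e-12/2.279e-02 = 2.19394e-10.
j ≥ ln(2.19394e-10)/ln(0.6368) = -22.2402/-0.45130 = 49.280.
So 50 more iterations are needed.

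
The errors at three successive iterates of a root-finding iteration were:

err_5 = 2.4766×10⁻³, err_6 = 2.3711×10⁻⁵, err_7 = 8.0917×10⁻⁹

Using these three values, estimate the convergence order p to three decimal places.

p ≈ ln(err_7/err_6) / ln(err_6/err_5)
  = ln(8.0917×10⁻⁹/2.3711×10⁻⁵) / ln(2.3711×10⁻⁵/2.4766×10⁻³)
  = ln(0.000341264) / ln(0.00957401)
  = -7.982854 / -4.648703 ≈ 1.717222

1.717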